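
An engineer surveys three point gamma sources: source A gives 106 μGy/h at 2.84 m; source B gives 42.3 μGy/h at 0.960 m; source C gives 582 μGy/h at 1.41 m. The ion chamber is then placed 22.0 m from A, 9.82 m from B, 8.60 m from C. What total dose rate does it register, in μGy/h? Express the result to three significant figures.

17.8 μGy/h

Each source contributes Iᵢ·(dᵢ/rᵢ)²; contributions add.
A: 106 × (2.84/22.0)² = 1.766 μGy/h
B: 42.3 × (0.960/9.82)² = 0.4043 μGy/h
C: 582 × (1.41/8.60)² = 15.64 μGy/h
Total = 1.766 + 0.4043 + 15.64 = 17.81 μGy/h.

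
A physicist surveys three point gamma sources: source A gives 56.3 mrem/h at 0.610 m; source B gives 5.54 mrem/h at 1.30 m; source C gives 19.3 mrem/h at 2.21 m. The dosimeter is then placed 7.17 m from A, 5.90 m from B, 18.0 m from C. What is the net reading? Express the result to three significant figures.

0.967 mrem/h

By superposition, sum each source's inverse-square contribution:
A: 56.3 × (0.610/7.17)² = 0.4075 mrem/h
B: 5.54 × (1.30/5.90)² = 0.2690 mrem/h
C: 19.3 × (2.21/18.0)² = 0.2909 mrem/h
Total = 0.4075 + 0.2690 + 0.2909 = 0.9674 mrem/h.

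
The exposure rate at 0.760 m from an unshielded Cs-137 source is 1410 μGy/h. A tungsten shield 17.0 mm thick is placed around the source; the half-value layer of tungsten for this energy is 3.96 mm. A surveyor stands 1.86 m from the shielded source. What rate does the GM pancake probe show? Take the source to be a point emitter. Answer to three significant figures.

Distance alone: (0.760/1.86)² = 0.1670, so 1410 × 0.1670 = 235.5 μGy/h.
Shield: 17.0/3.96 = 4.293 half-value layers → attenuation 2^(−4.293) = 0.05101.
Combined: 235.5 × 0.05101 = 12.01 μGy/h.

12.0 μGy/h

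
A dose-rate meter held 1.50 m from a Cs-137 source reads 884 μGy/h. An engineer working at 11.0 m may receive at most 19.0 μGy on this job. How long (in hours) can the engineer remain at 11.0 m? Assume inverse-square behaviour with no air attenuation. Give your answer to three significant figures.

By the inverse-square law, rate at 11.0 m:
(1.50/11.0)² = 0.01860, so 884 × 0.01860 = 16.44 μGy/h.
Stay time = 19.0 μGy ÷ 16.44 μGy/h = 1.156 h.

1.16 h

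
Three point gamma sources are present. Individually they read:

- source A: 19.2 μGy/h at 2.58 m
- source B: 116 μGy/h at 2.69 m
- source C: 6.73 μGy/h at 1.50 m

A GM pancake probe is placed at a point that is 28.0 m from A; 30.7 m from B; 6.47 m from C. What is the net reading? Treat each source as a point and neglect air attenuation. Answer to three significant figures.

By superposition, sum each source's inverse-square contribution:
A: 19.2 × (2.58/28.0)² = 0.1630 μGy/h
B: 116 × (2.69/30.7)² = 0.8906 μGy/h
C: 6.73 × (1.50/6.47)² = 0.3617 μGy/h
Total = 0.1630 + 0.8906 + 0.3617 = 1.415 μGy/h.

1.42 μGy/h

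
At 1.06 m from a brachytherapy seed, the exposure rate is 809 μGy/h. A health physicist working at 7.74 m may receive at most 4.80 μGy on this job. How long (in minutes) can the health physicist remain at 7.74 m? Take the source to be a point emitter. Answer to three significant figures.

19.0 min

Intensity scales as (d₁/d₂)², so rate at 7.74 m:
809 × (1.06/7.74)² = 809 × 0.01876 = 15.18 μGy/h.
Stay time = 4.80 μGy ÷ 15.18 μGy/h = 0.3162 h = 18.97 min.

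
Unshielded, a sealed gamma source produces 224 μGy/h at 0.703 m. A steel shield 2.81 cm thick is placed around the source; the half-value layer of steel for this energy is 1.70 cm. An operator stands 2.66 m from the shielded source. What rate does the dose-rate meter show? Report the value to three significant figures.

4.98 μGy/h

Distance alone: 224 × (0.703/2.66)² = 224 × 0.06985 = 15.65 μGy/h.
Shield: 2.81/1.70 = 1.653 half-value layers → attenuation 2^(−1.653) = 0.3180.
Combined: 15.65 × 0.3180 = 4.977 μGy/h.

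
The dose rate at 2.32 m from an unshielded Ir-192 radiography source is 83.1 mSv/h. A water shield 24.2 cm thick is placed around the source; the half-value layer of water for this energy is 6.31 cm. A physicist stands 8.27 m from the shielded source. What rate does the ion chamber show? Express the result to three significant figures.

Distance alone: (2.32/8.27)² = 0.07870, so 83.1 × 0.07870 = 6.540 mSv/h.
Shield: 24.2/6.31 = 3.835 half-value layers → attenuation 2^(−3.835) = 0.07007.
Combined: 6.540 × 0.07007 = 0.4583 mSv/h.

0.458 mSv/h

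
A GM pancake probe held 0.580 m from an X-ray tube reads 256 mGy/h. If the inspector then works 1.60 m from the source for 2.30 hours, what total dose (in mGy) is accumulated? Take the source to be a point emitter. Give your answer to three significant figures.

77.4 mGy

Intensity scales as (d₁/d₂)², so rate at 1.60 m:
(0.580/1.60)² = 0.1314, so 256 × 0.1314 = 33.64 mGy/h.
Dose = rate × time = 33.64 mGy/h × 2.300 h = 77.37 mGy.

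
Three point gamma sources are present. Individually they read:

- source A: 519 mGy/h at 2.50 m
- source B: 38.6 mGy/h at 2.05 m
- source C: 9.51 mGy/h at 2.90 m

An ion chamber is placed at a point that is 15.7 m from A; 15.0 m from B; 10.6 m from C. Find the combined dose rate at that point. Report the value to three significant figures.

By superposition, sum each source's inverse-square contribution:
A: 519 × (2.50/15.7)² = 13.16 mGy/h
B: 38.6 × (2.05/15.0)² = 0.7210 mGy/h
C: 9.51 × (2.90/10.6)² = 0.7118 mGy/h
Total = 13.16 + 0.7210 + 0.7118 = 14.59 mGy/h.

14.6 mGy/h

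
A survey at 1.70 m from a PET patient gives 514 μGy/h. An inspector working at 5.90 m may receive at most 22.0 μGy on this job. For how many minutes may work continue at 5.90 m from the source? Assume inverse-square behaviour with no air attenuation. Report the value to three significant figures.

Applying the 1/r² law, rate at 5.90 m:
(1.70/5.90)² = 0.08302, so 514 × 0.08302 = 42.67 μGy/h.
Stay time = 22.0 μGy ÷ 42.67 μGy/h = 0.5156 h = 30.94 min.

30.9 min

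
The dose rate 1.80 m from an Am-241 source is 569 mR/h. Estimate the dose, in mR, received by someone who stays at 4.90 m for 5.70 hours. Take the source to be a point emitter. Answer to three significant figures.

438 mR

Applying the 1/r² law, rate at 4.90 m:
569 × (1.80/4.90)² = 569 × 0.1349 = 76.76 mR/h.
Dose = rate × time = 76.76 mR/h × 5.700 h = 437.5 mR.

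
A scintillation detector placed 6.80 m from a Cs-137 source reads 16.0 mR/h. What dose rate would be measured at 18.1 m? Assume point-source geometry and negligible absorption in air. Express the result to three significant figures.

Intensity scales as (d₁/d₂)², so scaling from 6.80 m to 18.1 m:
(6.80/18.1)² = 0.1411, so 16.0 × 0.1411 = 2.258 mR/h.

2.26 mR/h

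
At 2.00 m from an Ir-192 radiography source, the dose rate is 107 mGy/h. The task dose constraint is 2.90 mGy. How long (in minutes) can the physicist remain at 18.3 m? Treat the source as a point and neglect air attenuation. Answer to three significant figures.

Using I₁d₁² = I₂d₂², rate at 18.3 m:
(2.00/18.3)² = 0.01194, so 107 × 0.01194 = 1.278 mGy/h.
Stay time = 2.90 mGy ÷ 1.278 mGy/h = 2.269 h = 136.1 min.

136 min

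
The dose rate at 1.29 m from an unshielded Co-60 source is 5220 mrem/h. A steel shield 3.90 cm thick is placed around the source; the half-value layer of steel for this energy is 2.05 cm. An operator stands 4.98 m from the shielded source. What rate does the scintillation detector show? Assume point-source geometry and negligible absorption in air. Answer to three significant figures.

Distance alone: (1.29/4.98)² = 0.06710, so 5220 × 0.06710 = 350.3 mrem/h.
Shield: 3.90/2.05 = 1.902 half-value layers → attenuation 2^(−1.902) = 0.2676.
Combined: 350.3 × 0.2676 = 93.74 mrem/h.

93.7 mrem/h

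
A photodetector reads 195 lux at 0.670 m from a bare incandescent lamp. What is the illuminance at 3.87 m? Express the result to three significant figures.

5.84 lux

By the inverse-square law, the rate at 3.87 m is
195 × (0.670/3.87)² = 195 × 0.02997 = 5.844 lux.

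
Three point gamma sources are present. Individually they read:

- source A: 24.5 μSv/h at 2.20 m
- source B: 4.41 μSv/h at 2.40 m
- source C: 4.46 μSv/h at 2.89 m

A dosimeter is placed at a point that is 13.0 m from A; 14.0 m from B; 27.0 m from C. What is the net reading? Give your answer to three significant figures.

Each source contributes Iᵢ·(dᵢ/rᵢ)²; contributions add.
A: 24.5 × (2.20/13.0)² = 0.7017 μSv/h
B: 4.41 × (2.40/14.0)² = 0.1296 μSv/h
C: 4.46 × (2.89/27.0)² = 0.05110 μSv/h
Total = 0.7017 + 0.1296 + 0.05110 = 0.8824 μSv/h.

0.882 μSv/h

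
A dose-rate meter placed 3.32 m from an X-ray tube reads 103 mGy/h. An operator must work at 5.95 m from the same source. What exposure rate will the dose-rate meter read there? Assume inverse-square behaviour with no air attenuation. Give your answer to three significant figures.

Intensity scales as (d₁/d₂)², so scaling from 3.32 m to 5.95 m:
103 × (3.32/5.95)² = 103 × 0.3113 = 32.06 mGy/h.

32.1 mGy/h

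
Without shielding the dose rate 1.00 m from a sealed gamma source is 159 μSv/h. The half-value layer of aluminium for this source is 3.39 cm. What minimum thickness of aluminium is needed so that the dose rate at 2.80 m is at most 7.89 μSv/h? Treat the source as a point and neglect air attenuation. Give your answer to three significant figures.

4.62 cm

At 2.80 m, distance alone gives 159 × (1.00/2.80)² = 159 × 0.1276 = 20.29 μSv/h.
Further attenuation needed: 20.29/7.89 = 2.572.
n = log₂(2.572) = 1.363 half-value layers.
Thickness = 1.363 × 3.39 cm = 4.621 cm.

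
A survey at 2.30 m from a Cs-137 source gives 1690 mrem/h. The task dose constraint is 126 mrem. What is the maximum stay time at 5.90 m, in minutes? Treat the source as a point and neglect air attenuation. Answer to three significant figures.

Applying the 1/r² law, rate at 5.90 m:
(2.30/5.90)² = 0.1520, so 1690 × 0.1520 = 256.9 mrem/h.
Stay time = 126 mrem ÷ 256.9 mrem/h = 0.4905 h = 29.43 min.

29.4 min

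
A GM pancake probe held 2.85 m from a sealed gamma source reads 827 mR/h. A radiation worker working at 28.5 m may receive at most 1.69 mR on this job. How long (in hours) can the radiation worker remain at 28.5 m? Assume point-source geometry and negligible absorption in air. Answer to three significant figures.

0.204 h

Since intensity falls as 1/r², rate at 28.5 m:
827 × (2.85/28.5)² = 827 × 0.01000 = 8.270 mR/h.
Stay time = 1.69 mR ÷ 8.270 mR/h = 0.2044 h.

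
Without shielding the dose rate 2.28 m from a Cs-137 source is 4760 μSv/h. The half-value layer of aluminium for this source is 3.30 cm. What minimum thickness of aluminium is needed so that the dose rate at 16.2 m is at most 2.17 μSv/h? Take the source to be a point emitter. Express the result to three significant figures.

18.0 cm

At 16.2 m, distance alone gives (2.28/16.2)² = 0.01981, so 4760 × 0.01981 = 94.30 μSv/h.
Further attenuation needed: 94.30/2.17 = 43.46.
n = log₂(43.46) = 5.442 half-value layers.
Thickness = 5.442 × 3.30 cm = 17.96 cm.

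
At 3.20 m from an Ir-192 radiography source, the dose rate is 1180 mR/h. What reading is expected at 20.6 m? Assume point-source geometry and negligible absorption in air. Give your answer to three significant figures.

28.5 mR/h

Applying the 1/r² law, the rate at 20.6 m is
(3.20/20.6)² = 0.02413, so 1180 × 0.02413 = 28.47 mR/h.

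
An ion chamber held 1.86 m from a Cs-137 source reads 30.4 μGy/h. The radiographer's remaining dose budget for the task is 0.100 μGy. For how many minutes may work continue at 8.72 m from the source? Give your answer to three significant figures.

Using I₁d₁² = I₂d₂², rate at 8.72 m:
(1.86/8.72)² = 0.04550, so 30.4 × 0.04550 = 1.383 μGy/h.
Stay time = 0.100 μGy ÷ 1.383 μGy/h = 0.07231 h = 4.339 min.

4.34 min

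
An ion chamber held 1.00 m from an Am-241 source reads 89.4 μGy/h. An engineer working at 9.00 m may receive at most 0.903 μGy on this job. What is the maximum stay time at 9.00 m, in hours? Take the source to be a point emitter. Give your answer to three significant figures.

0.818 h

Applying the 1/r² law, rate at 9.00 m:
89.4 × (1.00/9.00)² = 89.4 × 0.01235 = 1.104 μGy/h.
Stay time = 0.903 μGy ÷ 1.104 μGy/h = 0.8179 h.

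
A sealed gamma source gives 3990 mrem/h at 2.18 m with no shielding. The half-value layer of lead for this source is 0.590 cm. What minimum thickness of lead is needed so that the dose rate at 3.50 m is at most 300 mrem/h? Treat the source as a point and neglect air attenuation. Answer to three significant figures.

At 3.50 m, distance alone gives (2.18/3.50)² = 0.3880, so 3990 × 0.3880 = 1548 mrem/h.
Further attenuation needed: 1548/300 = 5.160.
n = log₂(5.160) = 2.367 half-value layers.
Thickness = 2.367 × 0.590 cm = 1.397 cm.

1.40 cm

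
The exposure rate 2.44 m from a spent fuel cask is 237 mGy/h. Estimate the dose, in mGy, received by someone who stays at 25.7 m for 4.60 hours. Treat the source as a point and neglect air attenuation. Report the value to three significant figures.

9.83 mGy

Intensity scales as (d₁/d₂)², so rate at 25.7 m:
237 × (2.44/25.7)² = 237 × 0.009014 = 2.136 mGy/h.
Dose = rate × time = 2.136 mGy/h × 4.600 h = 9.826 mGy.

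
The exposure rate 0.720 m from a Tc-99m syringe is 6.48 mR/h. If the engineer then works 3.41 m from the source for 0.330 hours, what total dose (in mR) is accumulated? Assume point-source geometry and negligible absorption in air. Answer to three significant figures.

0.0953 mR

Using I₁d₁² = I₂d₂², rate at 3.41 m:
6.48 × (0.720/3.41)² = 6.48 × 0.04458 = 0.2889 mR/h.
Dose = rate × time = 0.2889 mR/h × 0.3300 h = 0.09534 mR.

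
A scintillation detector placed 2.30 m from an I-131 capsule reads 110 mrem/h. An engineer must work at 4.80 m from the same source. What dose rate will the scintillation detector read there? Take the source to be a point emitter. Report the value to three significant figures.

Since intensity falls as 1/r², scaling from 2.30 m to 4.80 m:
(2.30/4.80)² = 0.2296, so 110 × 0.2296 = 25.26 mrem/h.

25.3 mrem/h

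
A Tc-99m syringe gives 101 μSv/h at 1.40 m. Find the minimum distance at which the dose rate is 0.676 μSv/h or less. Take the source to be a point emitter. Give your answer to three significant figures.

Applying the 1/r² law, d₂ = d₁·√(I₁/I₂).
I₁/I₂ = 101/0.676 = 149.4, so d₂ = 1.40 × √149.4 = 17.11 m.

17.1 m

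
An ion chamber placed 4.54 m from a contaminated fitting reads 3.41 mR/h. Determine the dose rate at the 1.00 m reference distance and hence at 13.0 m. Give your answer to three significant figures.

Using I₁d₁² = I₂d₂²,
At 1.00 m: 3.41 × (4.54/1.00)² = 3.41 × 20.61 = 70.28 mR/h
At 13.0 m: (1.00/13.0)² = 0.005917, so 70.28 × 0.005917 = 0.4158 mR/h.

70.3 mR/h; 0.416 mR/h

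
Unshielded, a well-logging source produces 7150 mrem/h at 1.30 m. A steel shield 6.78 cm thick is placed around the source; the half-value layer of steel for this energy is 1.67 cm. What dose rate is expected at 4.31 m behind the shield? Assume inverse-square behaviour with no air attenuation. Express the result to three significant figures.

Distance alone: (1.30/4.31)² = 0.09098, so 7150 × 0.09098 = 650.5 mrem/h.
Shield: 6.78/1.67 = 4.060 half-value layers → attenuation 2^(−4.060) = 0.05995.
Combined: 650.5 × 0.05995 = 39.00 mrem/h.

39.0 mrem/h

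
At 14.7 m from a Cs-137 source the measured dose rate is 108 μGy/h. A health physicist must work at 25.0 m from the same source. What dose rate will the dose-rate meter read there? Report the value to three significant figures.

Using I₁d₁² = I₂d₂², scaling from 14.7 m to 25.0 m:
(14.7/25.0)² = 0.3457, so 108 × 0.3457 = 37.34 μGy/h.

37.3 μGy/h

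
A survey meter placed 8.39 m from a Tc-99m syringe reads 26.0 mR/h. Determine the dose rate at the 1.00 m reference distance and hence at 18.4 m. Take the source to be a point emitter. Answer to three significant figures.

Since intensity falls as 1/r²,
At 1.00 m: (8.39/1.00)² = 70.39, so 26.0 × 70.39 = 1830 mR/h
At 18.4 m: (1.00/18.4)² = 0.002954, so 1830 × 0.002954 = 5.406 mR/h.

1830 mR/h; 5.41 mR/h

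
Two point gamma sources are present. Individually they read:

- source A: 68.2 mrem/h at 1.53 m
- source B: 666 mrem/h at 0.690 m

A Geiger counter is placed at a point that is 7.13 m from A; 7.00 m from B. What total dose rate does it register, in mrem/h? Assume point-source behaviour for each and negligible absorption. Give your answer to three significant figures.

9.61 mrem/h

By superposition, sum each source's inverse-square contribution:
A: 68.2 × (1.53/7.13)² = 3.140 mrem/h
B: 666 × (0.690/7.00)² = 6.471 mrem/h
Total = 3.140 + 6.471 = 9.611 mrem/h.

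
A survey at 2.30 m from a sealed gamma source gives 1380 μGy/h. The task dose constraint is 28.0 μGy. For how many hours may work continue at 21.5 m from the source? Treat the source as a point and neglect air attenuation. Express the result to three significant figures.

1.77 h

Intensity scales as (d₁/d₂)², so rate at 21.5 m:
(2.30/21.5)² = 0.01144, so 1380 × 0.01144 = 15.79 μGy/h.
Stay time = 28.0 μGy ÷ 15.79 μGy/h = 1.773 h.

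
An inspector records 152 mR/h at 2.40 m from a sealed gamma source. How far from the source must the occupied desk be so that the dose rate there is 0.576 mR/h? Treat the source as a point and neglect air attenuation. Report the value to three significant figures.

Intensity scales as (d₁/d₂)², so d₂ = d₁·√(I₁/I₂).
I₁/I₂ = 152/0.576 = 263.9, so d₂ = 2.40 × √263.9 = 38.99 m.

39.0 m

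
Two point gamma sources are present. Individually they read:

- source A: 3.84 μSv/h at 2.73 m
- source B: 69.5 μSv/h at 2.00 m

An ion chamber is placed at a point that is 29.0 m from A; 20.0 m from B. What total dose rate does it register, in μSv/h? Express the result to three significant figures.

0.729 μSv/h

Each source contributes Iᵢ·(dᵢ/rᵢ)²; contributions add.
A: 3.84 × (2.73/29.0)² = 0.03403 μSv/h
B: 69.5 × (2.00/20.0)² = 0.6950 μSv/h
Total = 0.03403 + 0.6950 = 0.7290 μSv/h.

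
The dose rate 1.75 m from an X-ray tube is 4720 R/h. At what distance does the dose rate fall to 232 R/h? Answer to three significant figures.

7.89 m

Using I₁d₁² = I₂d₂², d₂ = d₁·√(I₁/I₂).
I₁/I₂ = 4720/232 = 20.34, so d₂ = 1.75 × √20.34 = 7.892 m.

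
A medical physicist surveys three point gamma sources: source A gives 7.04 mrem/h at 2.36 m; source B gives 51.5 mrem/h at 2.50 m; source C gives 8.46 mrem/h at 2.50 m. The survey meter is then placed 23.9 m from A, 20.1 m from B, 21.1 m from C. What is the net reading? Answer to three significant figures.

By superposition, sum each source's inverse-square contribution:
A: 7.04 × (2.36/23.9)² = 0.06864 mrem/h
B: 51.5 × (2.50/20.1)² = 0.7967 mrem/h
C: 8.46 × (2.50/21.1)² = 0.1188 mrem/h
Total = 0.06864 + 0.7967 + 0.1188 = 0.9841 mrem/h.

0.984 mrem/h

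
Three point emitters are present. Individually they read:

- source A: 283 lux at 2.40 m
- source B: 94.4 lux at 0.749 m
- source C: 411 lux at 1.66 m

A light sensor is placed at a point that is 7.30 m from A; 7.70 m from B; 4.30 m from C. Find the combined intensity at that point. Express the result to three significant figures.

92.7 lux

By superposition, sum each source's inverse-square contribution:
A: 283 × (2.40/7.30)² = 30.59 lux
B: 94.4 × (0.749/7.70)² = 0.8932 lux
C: 411 × (1.66/4.30)² = 61.25 lux
Total = 30.59 + 0.8932 + 61.25 = 92.73 lux.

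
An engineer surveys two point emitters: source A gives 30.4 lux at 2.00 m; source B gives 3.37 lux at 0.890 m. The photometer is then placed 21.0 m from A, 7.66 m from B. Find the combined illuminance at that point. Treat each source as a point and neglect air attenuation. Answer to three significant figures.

Each source contributes Iᵢ·(dᵢ/rᵢ)²; contributions add.
A: 30.4 × (2.00/21.0)² = 0.2757 lux
B: 3.37 × (0.890/7.66)² = 0.04549 lux
Total = 0.2757 + 0.04549 = 0.3212 lux.

0.321 lux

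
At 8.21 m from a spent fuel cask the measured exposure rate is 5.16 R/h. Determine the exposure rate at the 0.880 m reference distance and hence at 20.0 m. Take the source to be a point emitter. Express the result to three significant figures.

449 R/h; 0.870 R/h

Since intensity falls as 1/r²,
At 0.880 m: 5.16 × (8.21/0.880)² = 5.16 × 87.04 = 449.1 R/h
At 20.0 m: 449.1 × (0.880/20.0)² = 449.1 × 0.001936 = 0.8695 R/h.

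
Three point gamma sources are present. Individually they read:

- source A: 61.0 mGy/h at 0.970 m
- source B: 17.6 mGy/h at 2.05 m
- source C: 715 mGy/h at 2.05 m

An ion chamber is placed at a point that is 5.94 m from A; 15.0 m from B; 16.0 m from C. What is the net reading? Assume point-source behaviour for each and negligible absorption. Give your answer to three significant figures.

By superposition, sum each source's inverse-square contribution:
A: 61.0 × (0.970/5.94)² = 1.627 mGy/h
B: 17.6 × (2.05/15.0)² = 0.3287 mGy/h
C: 715 × (2.05/16.0)² = 11.74 mGy/h
Total = 1.627 + 0.3287 + 11.74 = 13.70 mGy/h.

13.7 mGy/h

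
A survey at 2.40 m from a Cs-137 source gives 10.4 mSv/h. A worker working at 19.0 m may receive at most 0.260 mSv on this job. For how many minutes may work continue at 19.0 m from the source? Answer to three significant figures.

94.0 min

By the inverse-square law, rate at 19.0 m:
10.4 × (2.40/19.0)² = 10.4 × 0.01596 = 0.1660 mSv/h.
Stay time = 0.260 mSv ÷ 0.1660 mSv/h = 1.566 h = 93.96 min.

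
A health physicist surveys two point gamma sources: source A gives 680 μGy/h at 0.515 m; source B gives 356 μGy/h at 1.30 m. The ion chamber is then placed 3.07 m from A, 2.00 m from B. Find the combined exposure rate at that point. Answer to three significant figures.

Each source contributes Iᵢ·(dᵢ/rᵢ)²; contributions add.
A: 680 × (0.515/3.07)² = 19.14 μGy/h
B: 356 × (1.30/2.00)² = 150.4 μGy/h
Total = 19.14 + 150.4 = 169.5 μGy/h.

170 μGy/h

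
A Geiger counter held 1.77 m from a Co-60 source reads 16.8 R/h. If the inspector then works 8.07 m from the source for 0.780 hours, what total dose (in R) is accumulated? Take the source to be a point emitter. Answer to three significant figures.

Intensity scales as (d₁/d₂)², so rate at 8.07 m:
(1.77/8.07)² = 0.04811, so 16.8 × 0.04811 = 0.8082 R/h.
Dose = rate × time = 0.8082 R/h × 0.7800 h = 0.6304 R.

0.630 R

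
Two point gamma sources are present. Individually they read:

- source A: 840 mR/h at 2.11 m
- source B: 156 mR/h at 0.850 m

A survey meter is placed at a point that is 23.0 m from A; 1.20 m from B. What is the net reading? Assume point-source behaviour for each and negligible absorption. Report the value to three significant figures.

85.3 mR/h

Each source contributes Iᵢ·(dᵢ/rᵢ)²; contributions add.
A: 840 × (2.11/23.0)² = 7.069 mR/h
B: 156 × (0.850/1.20)² = 78.27 mR/h
Total = 7.069 + 78.27 = 85.34 mR/h.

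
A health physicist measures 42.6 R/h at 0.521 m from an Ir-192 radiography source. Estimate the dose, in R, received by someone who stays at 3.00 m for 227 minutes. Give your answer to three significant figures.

4.86 R

Applying the 1/r² law, rate at 3.00 m:
(0.521/3.00)² = 0.03016, so 42.6 × 0.03016 = 1.285 R/h.
Dose = rate × time = 1.285 R/h × 3.783 h = 4.861 R.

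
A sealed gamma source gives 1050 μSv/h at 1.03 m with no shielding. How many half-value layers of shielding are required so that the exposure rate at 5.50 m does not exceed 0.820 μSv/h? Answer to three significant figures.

At 5.50 m, distance alone gives (1.03/5.50)² = 0.03507, so 1050 × 0.03507 = 36.82 μSv/h.
Further attenuation needed: 36.82/0.820 = 44.90.
n = log₂(44.90) = 5.489 half-value layers.

5.49 half-value layers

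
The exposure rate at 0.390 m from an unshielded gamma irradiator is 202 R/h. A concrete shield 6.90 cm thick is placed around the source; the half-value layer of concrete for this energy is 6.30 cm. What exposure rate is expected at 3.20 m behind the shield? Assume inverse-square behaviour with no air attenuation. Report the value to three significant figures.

Distance alone: 202 × (0.390/3.20)² = 202 × 0.01485 = 3.000 R/h.
Shield: 6.90/6.30 = 1.095 half-value layers → attenuation 2^(−1.095) = 0.4681.
Combined: 3.000 × 0.4681 = 1.404 R/h.

1.40 R/h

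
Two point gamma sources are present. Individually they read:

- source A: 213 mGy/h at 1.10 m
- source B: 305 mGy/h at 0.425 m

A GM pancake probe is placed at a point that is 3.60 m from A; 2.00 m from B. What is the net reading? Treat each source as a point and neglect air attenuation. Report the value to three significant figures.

By superposition, sum each source's inverse-square contribution:
A: 213 × (1.10/3.60)² = 19.89 mGy/h
B: 305 × (0.425/2.00)² = 13.77 mGy/h
Total = 19.89 + 13.77 = 33.66 mGy/h.

33.7 mGy/h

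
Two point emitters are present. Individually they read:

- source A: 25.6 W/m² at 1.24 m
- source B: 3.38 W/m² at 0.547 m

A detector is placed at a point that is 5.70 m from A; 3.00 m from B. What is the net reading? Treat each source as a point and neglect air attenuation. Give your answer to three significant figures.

Each source contributes Iᵢ·(dᵢ/rᵢ)²; contributions add.
A: 25.6 × (1.24/5.70)² = 1.212 W/m²
B: 3.38 × (0.547/3.00)² = 0.1124 W/m²
Total = 1.212 + 0.1124 = 1.324 W/m².

1.32 W/m²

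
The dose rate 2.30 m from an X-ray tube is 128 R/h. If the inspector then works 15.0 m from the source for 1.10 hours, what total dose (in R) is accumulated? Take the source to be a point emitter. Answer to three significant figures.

By the inverse-square law, rate at 15.0 m:
128 × (2.30/15.0)² = 128 × 0.02351 = 3.009 R/h.
Dose = rate × time = 3.009 R/h × 1.100 h = 3.310 R.

3.31 R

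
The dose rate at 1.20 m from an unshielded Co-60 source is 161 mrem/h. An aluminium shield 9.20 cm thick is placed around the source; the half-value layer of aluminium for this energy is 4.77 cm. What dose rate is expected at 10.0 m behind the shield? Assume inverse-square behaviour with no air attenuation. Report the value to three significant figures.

0.609 mrem/h

Distance alone: (1.20/10.0)² = 0.01440, so 161 × 0.01440 = 2.318 mrem/h.
Shield: 9.20/4.77 = 1.929 half-value layers → attenuation 2^(−1.929) = 0.2626.
Combined: 2.318 × 0.2626 = 0.6087 mrem/h.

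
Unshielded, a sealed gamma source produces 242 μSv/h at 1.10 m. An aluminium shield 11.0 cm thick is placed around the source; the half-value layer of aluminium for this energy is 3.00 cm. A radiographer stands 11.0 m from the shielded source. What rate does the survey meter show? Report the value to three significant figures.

0.191 μSv/h

Distance alone: (1.10/11.0)² = 0.01000, so 242 × 0.01000 = 2.420 μSv/h.
Shield: 11.0/3.00 = 3.667 half-value layers → attenuation 2^(−3.667) = 0.07873.
Combined: 2.420 × 0.07873 = 0.1905 μSv/h.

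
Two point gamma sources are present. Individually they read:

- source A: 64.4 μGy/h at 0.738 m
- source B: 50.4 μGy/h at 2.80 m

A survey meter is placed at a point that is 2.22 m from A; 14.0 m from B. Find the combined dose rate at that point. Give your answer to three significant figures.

Each source contributes Iᵢ·(dᵢ/rᵢ)²; contributions add.
A: 64.4 × (0.738/2.22)² = 7.117 μGy/h
B: 50.4 × (2.80/14.0)² = 2.016 μGy/h
Total = 7.117 + 2.016 = 9.133 μGy/h.

9.13 μGy/h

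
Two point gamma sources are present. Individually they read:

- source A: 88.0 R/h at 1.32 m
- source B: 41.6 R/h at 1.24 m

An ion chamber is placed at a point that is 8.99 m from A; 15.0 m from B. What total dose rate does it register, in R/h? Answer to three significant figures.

2.18 R/h

By superposition, sum each source's inverse-square contribution:
A: 88.0 × (1.32/8.99)² = 1.897 R/h
B: 41.6 × (1.24/15.0)² = 0.2843 R/h
Total = 1.897 + 0.2843 = 2.181 R/h.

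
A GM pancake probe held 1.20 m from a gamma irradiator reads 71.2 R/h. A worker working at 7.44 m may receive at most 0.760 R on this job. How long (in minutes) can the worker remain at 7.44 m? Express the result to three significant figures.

Using I₁d₁² = I₂d₂², rate at 7.44 m:
(1.20/7.44)² = 0.02601, so 71.2 × 0.02601 = 1.852 R/h.
Stay time = 0.760 R ÷ 1.852 R/h = 0.4104 h = 24.62 min.

24.6 min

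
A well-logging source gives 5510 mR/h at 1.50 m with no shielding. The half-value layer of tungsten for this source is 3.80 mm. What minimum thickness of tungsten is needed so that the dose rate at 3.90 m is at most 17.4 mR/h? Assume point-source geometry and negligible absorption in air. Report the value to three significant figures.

21.1 mm

At 3.90 m, distance alone gives 5510 × (1.50/3.90)² = 5510 × 0.1479 = 814.9 mR/h.
Further attenuation needed: 814.9/17.4 = 46.83.
n = log₂(46.83) = 5.549 half-value layers.
Thickness = 5.549 × 3.80 mm = 21.09 mm.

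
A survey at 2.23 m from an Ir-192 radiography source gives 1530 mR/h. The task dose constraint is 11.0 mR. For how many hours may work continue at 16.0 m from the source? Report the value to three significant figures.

Intensity scales as (d₁/d₂)², so rate at 16.0 m:
1530 × (2.23/16.0)² = 1530 × 0.01943 = 29.73 mR/h.
Stay time = 11.0 mR ÷ 29.73 mR/h = 0.3700 h.

0.370 h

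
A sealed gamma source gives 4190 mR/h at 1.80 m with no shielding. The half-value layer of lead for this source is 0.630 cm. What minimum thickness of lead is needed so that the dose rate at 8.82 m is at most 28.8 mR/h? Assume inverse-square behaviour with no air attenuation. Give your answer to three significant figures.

1.64 cm

At 8.82 m, distance alone gives (1.80/8.82)² = 0.04165, so 4190 × 0.04165 = 174.5 mR/h.
Further attenuation needed: 174.5/28.8 = 6.059.
n = log₂(6.059) = 2.599 half-value layers.
Thickness = 2.599 × 0.630 cm = 1.637 cm.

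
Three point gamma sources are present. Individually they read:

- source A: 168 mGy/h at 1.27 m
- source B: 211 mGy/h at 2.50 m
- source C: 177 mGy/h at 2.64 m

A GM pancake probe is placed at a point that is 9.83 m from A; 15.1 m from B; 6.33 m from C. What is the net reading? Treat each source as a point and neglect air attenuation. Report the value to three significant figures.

39.4 mGy/h

Each source contributes Iᵢ·(dᵢ/rᵢ)²; contributions add.
A: 168 × (1.27/9.83)² = 2.804 mGy/h
B: 211 × (2.50/15.1)² = 5.784 mGy/h
C: 177 × (2.64/6.33)² = 30.79 mGy/h
Total = 2.804 + 5.784 + 30.79 = 39.38 mGy/h.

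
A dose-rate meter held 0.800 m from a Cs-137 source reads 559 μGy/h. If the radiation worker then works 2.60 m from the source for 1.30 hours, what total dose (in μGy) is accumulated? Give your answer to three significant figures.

68.8 μGy

Using I₁d₁² = I₂d₂², rate at 2.60 m:
559 × (0.800/2.60)² = 559 × 0.09467 = 52.92 μGy/h.
Dose = rate × time = 52.92 μGy/h × 1.300 h = 68.80 μGy.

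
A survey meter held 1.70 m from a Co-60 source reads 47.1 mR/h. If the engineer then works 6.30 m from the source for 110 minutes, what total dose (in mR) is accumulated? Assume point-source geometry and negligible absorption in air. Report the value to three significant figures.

6.29 mR

Intensity scales as (d₁/d₂)², so rate at 6.30 m:
(1.70/6.30)² = 0.07281, so 47.1 × 0.07281 = 3.429 mR/h.
Dose = rate × time = 3.429 mR/h × 1.833 h = 6.285 mR.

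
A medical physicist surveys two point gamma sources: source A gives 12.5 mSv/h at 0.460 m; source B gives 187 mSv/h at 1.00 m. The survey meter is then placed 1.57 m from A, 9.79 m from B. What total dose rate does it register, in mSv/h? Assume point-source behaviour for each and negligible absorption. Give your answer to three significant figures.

3.02 mSv/h

Each source contributes Iᵢ·(dᵢ/rᵢ)²; contributions add.
A: 12.5 × (0.460/1.57)² = 1.073 mSv/h
B: 187 × (1.00/9.79)² = 1.951 mSv/h
Total = 1.073 + 1.951 = 3.024 mSv/h.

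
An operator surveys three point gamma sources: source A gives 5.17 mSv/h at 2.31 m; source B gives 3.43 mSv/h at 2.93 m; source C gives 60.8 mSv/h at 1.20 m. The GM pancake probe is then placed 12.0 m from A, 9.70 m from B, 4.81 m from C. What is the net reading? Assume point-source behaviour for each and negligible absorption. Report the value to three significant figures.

4.29 mSv/h

By superposition, sum each source's inverse-square contribution:
A: 5.17 × (2.31/12.0)² = 0.1916 mSv/h
B: 3.43 × (2.93/9.70)² = 0.3130 mSv/h
C: 60.8 × (1.20/4.81)² = 3.784 mSv/h
Total = 0.1916 + 0.3130 + 3.784 = 4.289 mSv/h.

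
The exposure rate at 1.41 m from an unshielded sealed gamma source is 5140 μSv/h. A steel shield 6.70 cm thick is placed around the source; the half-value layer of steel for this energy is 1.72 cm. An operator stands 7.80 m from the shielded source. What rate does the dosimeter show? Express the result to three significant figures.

Distance alone: 5140 × (1.41/7.80)² = 5140 × 0.03268 = 168.0 μSv/h.
Shield: 6.70/1.72 = 3.895 half-value layers → attenuation 2^(−3.895) = 0.06722.
Combined: 168.0 × 0.06722 = 11.29 μSv/h.

11.3 μSv/h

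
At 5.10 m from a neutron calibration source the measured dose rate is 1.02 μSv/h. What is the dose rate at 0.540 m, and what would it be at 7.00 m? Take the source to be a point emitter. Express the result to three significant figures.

By the inverse-square law,
At 0.540 m: 1.02 × (5.10/0.540)² = 1.02 × 89.20 = 90.98 μSv/h
At 7.00 m: 90.98 × (0.540/7.00)² = 90.98 × 0.005951 = 0.5414 μSv/h.

91.0 μSv/h; 0.541 μSv/h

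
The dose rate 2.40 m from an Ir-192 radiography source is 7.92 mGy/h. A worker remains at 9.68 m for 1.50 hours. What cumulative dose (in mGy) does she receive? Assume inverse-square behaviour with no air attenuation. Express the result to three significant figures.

Intensity scales as (d₁/d₂)², so rate at 9.68 m:
(2.40/9.68)² = 0.06147, so 7.92 × 0.06147 = 0.4868 mGy/h.
Dose = rate × time = 0.4868 mGy/h × 1.500 h = 0.7302 mGy.

0.730 mGy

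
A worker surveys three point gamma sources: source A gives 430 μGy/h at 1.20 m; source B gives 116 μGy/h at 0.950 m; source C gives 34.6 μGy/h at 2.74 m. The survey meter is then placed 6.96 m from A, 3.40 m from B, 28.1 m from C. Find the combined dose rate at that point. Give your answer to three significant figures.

22.2 μGy/h

By superposition, sum each source's inverse-square contribution:
A: 430 × (1.20/6.96)² = 12.78 μGy/h
B: 116 × (0.950/3.40)² = 9.056 μGy/h
C: 34.6 × (2.74/28.1)² = 0.3290 μGy/h
Total = 12.78 + 9.056 + 0.3290 = 22.16 μGy/h.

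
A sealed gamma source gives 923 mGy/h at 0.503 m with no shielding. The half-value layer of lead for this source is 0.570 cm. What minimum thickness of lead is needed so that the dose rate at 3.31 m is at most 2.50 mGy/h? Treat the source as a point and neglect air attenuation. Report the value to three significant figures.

At 3.31 m, distance alone gives (0.503/3.31)² = 0.02309, so 923 × 0.02309 = 21.31 mGy/h.
Further attenuation needed: 21.31/2.50 = 8.524.
n = log₂(8.524) = 3.092 half-value layers.
Thickness = 3.092 × 0.570 cm = 1.762 cm.

1.76 cm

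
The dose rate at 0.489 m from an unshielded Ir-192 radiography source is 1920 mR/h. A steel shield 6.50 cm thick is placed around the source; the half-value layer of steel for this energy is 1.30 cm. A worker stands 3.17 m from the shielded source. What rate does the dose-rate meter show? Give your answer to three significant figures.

1.43 mR/h

Distance alone: (0.489/3.17)² = 0.02380, so 1920 × 0.02380 = 45.70 mR/h.
Shield: 6.50/1.30 = 5.000 half-value layers → attenuation 2^(−5.000) = 0.03125.
Combined: 45.70 × 0.03125 = 1.428 mR/h.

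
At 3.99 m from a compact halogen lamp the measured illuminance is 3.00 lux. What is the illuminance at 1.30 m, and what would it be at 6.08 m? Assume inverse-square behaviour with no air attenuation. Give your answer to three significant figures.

Since intensity falls as 1/r²,
At 1.30 m: 3.00 × (3.99/1.30)² = 3.00 × 9.420 = 28.26 lux
At 6.08 m: 28.26 × (1.30/6.08)² = 28.26 × 0.04572 = 1.292 lux.

28.3 lux; 1.29 lux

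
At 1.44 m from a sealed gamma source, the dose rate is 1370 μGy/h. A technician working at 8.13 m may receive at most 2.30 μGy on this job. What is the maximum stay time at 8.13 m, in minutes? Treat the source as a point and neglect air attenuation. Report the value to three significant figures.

3.21 min

Since intensity falls as 1/r², rate at 8.13 m:
(1.44/8.13)² = 0.03137, so 1370 × 0.03137 = 42.98 μGy/h.
Stay time = 2.30 μGy ÷ 42.98 μGy/h = 0.05351 h = 3.211 min.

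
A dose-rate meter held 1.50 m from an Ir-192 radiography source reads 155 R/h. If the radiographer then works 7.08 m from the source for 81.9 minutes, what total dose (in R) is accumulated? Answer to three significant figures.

Applying the 1/r² law, rate at 7.08 m:
155 × (1.50/7.08)² = 155 × 0.04489 = 6.958 R/h.
Dose = rate × time = 6.958 R/h × 1.365 h = 9.498 R.

9.50 R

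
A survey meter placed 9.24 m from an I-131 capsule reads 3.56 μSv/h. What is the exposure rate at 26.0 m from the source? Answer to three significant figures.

0.450 μSv/h

Intensity scales as (d₁/d₂)², so scaling from 9.24 m to 26.0 m:
(9.24/26.0)² = 0.1263, so 3.56 × 0.1263 = 0.4496 μSv/h.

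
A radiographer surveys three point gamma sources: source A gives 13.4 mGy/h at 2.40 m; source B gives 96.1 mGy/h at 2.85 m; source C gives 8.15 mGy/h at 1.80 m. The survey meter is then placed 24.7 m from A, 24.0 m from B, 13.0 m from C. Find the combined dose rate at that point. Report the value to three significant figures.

By superposition, sum each source's inverse-square contribution:
A: 13.4 × (2.40/24.7)² = 0.1265 mGy/h
B: 96.1 × (2.85/24.0)² = 1.355 mGy/h
C: 8.15 × (1.80/13.0)² = 0.1562 mGy/h
Total = 0.1265 + 1.355 + 0.1562 = 1.638 mGy/h.

1.64 mGy/h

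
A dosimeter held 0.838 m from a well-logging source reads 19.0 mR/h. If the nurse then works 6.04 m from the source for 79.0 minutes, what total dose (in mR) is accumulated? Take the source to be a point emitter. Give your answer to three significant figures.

Applying the 1/r² law, rate at 6.04 m:
19.0 × (0.838/6.04)² = 19.0 × 0.01925 = 0.3658 mR/h.
Dose = rate × time = 0.3658 mR/h × 1.317 h = 0.4818 mR.

0.482 mR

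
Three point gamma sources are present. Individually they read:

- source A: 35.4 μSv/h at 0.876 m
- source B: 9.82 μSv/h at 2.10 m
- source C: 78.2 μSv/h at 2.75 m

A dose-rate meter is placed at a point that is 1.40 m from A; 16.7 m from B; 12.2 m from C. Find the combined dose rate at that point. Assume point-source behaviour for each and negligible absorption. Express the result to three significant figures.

By superposition, sum each source's inverse-square contribution:
A: 35.4 × (0.876/1.40)² = 13.86 μSv/h
B: 9.82 × (2.10/16.7)² = 0.1553 μSv/h
C: 78.2 × (2.75/12.2)² = 3.973 μSv/h
Total = 13.86 + 0.1553 + 3.973 = 17.99 μSv/h.

18.0 μSv/h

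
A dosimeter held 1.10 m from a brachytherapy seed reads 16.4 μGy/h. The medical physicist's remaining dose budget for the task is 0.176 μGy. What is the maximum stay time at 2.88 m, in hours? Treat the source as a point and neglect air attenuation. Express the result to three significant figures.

Applying the 1/r² law, rate at 2.88 m:
(1.10/2.88)² = 0.1459, so 16.4 × 0.1459 = 2.393 μGy/h.
Stay time = 0.176 μGy ÷ 2.393 μGy/h = 0.07355 h.

0.0736 h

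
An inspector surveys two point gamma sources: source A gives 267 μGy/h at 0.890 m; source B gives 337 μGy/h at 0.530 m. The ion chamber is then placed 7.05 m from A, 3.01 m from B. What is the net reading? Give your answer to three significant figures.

Each source contributes Iᵢ·(dᵢ/rᵢ)²; contributions add.
A: 267 × (0.890/7.05)² = 4.255 μGy/h
B: 337 × (0.530/3.01)² = 10.45 μGy/h
Total = 4.255 + 10.45 = 14.70 μGy/h.

14.7 μGy/h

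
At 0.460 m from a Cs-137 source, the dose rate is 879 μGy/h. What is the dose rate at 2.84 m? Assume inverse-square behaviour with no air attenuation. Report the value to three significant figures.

23.1 μGy/h

Applying the 1/r² law, the rate at 2.84 m is
879 × (0.460/2.84)² = 879 × 0.02623 = 23.06 μGy/h.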